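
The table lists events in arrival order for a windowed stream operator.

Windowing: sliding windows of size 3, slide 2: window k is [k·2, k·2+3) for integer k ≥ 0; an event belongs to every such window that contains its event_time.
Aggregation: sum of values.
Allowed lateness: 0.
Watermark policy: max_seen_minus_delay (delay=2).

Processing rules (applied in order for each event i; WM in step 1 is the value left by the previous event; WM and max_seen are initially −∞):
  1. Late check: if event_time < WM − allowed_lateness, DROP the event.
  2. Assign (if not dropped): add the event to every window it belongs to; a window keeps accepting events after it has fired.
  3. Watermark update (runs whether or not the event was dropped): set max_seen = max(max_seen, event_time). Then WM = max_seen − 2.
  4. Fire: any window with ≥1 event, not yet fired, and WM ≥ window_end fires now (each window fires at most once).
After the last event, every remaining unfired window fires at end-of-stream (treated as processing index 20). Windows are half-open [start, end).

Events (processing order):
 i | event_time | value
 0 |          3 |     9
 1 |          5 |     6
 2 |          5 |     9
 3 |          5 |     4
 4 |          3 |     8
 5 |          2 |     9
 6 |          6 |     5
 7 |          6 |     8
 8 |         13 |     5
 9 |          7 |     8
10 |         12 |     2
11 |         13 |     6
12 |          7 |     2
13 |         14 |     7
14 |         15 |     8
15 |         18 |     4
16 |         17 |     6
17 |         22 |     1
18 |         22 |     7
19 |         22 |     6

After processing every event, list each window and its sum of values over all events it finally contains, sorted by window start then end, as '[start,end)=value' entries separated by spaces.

[2,5)=17 [4,7)=32 [6,9)=13 [10,13)=2 [12,15)=20 [14,17)=15 [16,19)=10 [18,21)=4 [20,23)=14 [22,25)=14

i=0 t=3 v=9: → [2,5); WM=1
i=1 t=5 v=6: → [4,7); WM=3
i=2 t=5 v=9: → [4,7); WM=3
i=3 t=5 v=4: → [4,7); WM=3
i=4 t=3 v=8: → [2,5); WM=3
i=5 t=2 v=9: DROP (t<3-0); WM=3
i=6 t=6 v=5: → [6,9),[4,7); WM=4
i=7 t=6 v=8: → [6,9),[4,7); WM=4
i=8 t=13 v=5: → [12,15); WM=11; [2,5) fires=17 [4,7) fires=32 [6,9) fires=13
i=9 t=7 v=8: DROP (t<11-0); WM=11
i=10 t=12 v=2: → [12,15),[10,13); WM=11
i=11 t=13 v=6: → [12,15); WM=11
i=12 t=7 v=2: DROP (t<11-0); WM=11
i=13 t=14 v=7: → [14,17),[12,15); WM=12
i=14 t=15 v=8: → [14,17); WM=13; [10,13) fires=2
i=15 t=18 v=4: → [18,21),[16,19); WM=16; [12,15) fires=20
i=16 t=17 v=6: → [16,19); WM=16
i=17 t=22 v=1: → [22,25),[20,23); WM=20; [14,17) fires=15 [16,19) fires=10
i=18 t=22 v=7: → [22,25),[20,23); WM=20
i=19 t=22 v=6: → [22,25),[20,23); WM=20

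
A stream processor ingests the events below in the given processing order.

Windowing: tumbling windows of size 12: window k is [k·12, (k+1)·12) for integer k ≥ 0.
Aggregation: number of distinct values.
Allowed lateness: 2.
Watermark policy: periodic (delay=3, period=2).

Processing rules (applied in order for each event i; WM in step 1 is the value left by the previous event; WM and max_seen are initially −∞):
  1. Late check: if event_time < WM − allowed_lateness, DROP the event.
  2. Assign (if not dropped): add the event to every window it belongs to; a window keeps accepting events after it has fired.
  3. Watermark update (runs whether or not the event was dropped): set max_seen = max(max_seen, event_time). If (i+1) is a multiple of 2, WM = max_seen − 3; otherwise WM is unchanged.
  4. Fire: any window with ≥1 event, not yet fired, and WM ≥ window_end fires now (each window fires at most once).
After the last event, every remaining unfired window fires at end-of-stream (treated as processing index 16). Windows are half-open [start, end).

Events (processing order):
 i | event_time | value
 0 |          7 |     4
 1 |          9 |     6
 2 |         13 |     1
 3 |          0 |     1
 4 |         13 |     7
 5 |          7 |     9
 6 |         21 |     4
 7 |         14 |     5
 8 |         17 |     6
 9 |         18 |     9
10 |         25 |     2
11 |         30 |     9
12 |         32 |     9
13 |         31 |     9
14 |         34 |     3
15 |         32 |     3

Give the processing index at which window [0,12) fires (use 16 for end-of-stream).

i=0 t=7 v=4: → [0,12); WM=−∞
i=1 t=9 v=6: → [0,12); WM=6
i=2 t=13 v=1: → [12,24); WM=6
i=3 t=0 v=1: DROP (t<6-2); WM=10
i=4 t=13 v=7: → [12,24); WM=10
i=5 t=7 v=9: DROP (t<10-2); WM=10
i=6 t=21 v=4: → [12,24); WM=10
i=7 t=14 v=5: → [12,24); WM=18; [0,12) fires=2
i=8 t=17 v=6: → [12,24); WM=18
i=9 t=18 v=9: → [12,24); WM=18
i=10 t=25 v=2: → [24,36); WM=18
i=11 t=30 v=9: → [24,36); WM=27; [12,24) fires=6
i=12 t=32 v=9: → [24,36); WM=27
i=13 t=31 v=9: → [24,36); WM=29
i=14 t=34 v=3: → [24,36); WM=29
i=15 t=32 v=3: → [24,36); WM=31

7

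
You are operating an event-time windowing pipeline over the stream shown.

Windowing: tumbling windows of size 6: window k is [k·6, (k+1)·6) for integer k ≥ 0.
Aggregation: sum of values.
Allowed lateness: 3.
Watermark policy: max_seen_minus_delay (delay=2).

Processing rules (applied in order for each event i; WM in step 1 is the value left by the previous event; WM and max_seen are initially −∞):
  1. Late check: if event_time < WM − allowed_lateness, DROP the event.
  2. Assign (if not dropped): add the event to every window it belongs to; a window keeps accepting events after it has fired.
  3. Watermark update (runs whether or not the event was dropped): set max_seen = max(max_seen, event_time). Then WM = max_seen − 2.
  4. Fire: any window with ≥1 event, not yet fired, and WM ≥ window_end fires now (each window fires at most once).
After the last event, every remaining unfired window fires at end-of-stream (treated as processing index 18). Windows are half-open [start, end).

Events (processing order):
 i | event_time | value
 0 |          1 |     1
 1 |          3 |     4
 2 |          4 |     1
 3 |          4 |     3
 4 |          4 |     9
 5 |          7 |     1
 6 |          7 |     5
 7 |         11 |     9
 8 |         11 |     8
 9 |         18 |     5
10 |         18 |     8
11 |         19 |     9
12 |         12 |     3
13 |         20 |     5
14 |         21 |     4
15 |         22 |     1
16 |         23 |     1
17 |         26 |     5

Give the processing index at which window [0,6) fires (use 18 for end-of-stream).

7

i=0 t=1 v=1: → [0,6); WM=-1
i=1 t=3 v=4: → [0,6); WM=1
i=2 t=4 v=1: → [0,6); WM=2
i=3 t=4 v=3: → [0,6); WM=2
i=4 t=4 v=9: → [0,6); WM=2
i=5 t=7 v=1: → [6,12); WM=5
i=6 t=7 v=5: → [6,12); WM=5
i=7 t=11 v=9: → [6,12); WM=9; [0,6) fires=18
i=8 t=11 v=8: → [6,12); WM=9
i=9 t=18 v=5: → [18,24); WM=16; [6,12) fires=23
i=10 t=18 v=8: → [18,24); WM=16
i=11 t=19 v=9: → [18,24); WM=17
i=12 t=12 v=3: DROP (t<17-3); WM=17
i=13 t=20 v=5: → [18,24); WM=18
i=14 t=21 v=4: → [18,24); WM=19
i=15 t=22 v=1: → [18,24); WM=20
i=16 t=23 v=1: → [18,24); WM=21
i=17 t=26 v=5: → [24,30); WM=24; [18,24) fires=33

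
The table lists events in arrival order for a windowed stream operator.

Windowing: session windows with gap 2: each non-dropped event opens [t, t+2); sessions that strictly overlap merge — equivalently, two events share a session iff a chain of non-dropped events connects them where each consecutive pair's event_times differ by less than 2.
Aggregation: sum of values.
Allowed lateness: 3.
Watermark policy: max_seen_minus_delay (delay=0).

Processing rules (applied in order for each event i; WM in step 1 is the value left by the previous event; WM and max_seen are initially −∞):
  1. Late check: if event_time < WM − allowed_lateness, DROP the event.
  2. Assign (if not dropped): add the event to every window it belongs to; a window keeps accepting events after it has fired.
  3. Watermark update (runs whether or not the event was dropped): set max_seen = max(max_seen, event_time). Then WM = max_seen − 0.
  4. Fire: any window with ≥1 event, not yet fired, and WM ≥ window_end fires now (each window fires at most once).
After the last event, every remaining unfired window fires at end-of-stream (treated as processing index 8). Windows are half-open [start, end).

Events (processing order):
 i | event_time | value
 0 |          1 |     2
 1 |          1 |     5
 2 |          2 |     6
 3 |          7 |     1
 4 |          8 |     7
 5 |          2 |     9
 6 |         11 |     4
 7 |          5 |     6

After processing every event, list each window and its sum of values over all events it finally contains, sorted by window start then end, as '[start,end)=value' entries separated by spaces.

i=0 t=1 v=2: → [1,3); WM=1
i=1 t=1 v=5: → [1,3); WM=1
i=2 t=2 v=6: → [1,4); WM=2
i=3 t=7 v=1: → [7,9); WM=7
i=4 t=8 v=7: → [7,10); WM=8
i=5 t=2 v=9: DROP (t<8-3); WM=8
i=6 t=11 v=4: → [11,13); WM=11
i=7 t=5 v=6: DROP (t<11-3); WM=11

[1,4)=13 [7,10)=8 [11,13)=4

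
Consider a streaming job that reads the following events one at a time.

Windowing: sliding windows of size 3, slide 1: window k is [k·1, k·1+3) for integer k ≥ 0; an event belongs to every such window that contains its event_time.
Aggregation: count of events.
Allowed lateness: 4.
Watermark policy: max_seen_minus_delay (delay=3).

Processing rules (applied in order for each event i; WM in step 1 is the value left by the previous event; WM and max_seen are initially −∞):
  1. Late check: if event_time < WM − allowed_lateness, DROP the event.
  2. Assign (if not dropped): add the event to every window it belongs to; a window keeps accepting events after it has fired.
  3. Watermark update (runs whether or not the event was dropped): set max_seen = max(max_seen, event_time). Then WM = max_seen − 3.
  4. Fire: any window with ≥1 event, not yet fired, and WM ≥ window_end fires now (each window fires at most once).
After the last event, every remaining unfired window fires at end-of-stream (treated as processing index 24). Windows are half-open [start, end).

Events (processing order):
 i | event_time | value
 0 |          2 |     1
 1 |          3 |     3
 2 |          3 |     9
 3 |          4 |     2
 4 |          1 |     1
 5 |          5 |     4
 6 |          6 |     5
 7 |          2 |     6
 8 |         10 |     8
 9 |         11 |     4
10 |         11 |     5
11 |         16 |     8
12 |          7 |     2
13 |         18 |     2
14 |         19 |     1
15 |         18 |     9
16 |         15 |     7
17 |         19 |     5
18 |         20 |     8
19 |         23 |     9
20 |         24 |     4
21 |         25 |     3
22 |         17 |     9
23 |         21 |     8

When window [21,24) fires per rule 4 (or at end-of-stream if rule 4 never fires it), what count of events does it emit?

2

i=0 t=2 v=1: → [2,5),[1,4),[0,3); WM=-1
i=1 t=3 v=3: → [3,6),[2,5),[1,4); WM=0
i=2 t=3 v=9: → [3,6),[2,5),[1,4); WM=0
i=3 t=4 v=2: → [4,7),[3,6),[2,5); WM=1
i=4 t=1 v=1: → [1,4),[0,3); WM=1
i=5 t=5 v=4: → [5,8),[4,7),[3,6); WM=2
i=6 t=6 v=5: → [6,9),[5,8),[4,7); WM=3; [0,3) fires=2
i=7 t=2 v=6: → [2,5),[1,4),[0,3); WM=3
i=8 t=10 v=8: → [10,13),[9,12),[8,11); WM=7; [1,4) fires=5 [2,5) fires=5 [3,6) fires=4 [4,7) fires=3
i=9 t=11 v=4: → [11,14),[10,13),[9,12); WM=8; [5,8) fires=2
i=10 t=11 v=5: → [11,14),[10,13),[9,12); WM=8
i=11 t=16 v=8: → [16,19),[15,18),[14,17); WM=13; [6,9) fires=1 [8,11) fires=1 [9,12) fires=3 [10,13) fires=3
i=12 t=7 v=2: DROP (t<13-4); WM=13
i=13 t=18 v=2: → [18,21),[17,20),[16,19); WM=15; [11,14) fires=2
i=14 t=19 v=1: → [19,22),[18,21),[17,20); WM=16
i=15 t=18 v=9: → [18,21),[17,20),[16,19); WM=16
i=16 t=15 v=7: → [15,18),[14,17),[13,16); WM=16; [13,16) fires=1
i=17 t=19 v=5: → [19,22),[18,21),[17,20); WM=16
i=18 t=20 v=8: → [20,23),[19,22),[18,21); WM=17; [14,17) fires=2
i=19 t=23 v=9: → [23,26),[22,25),[21,24); WM=20; [15,18) fires=2 [16,19) fires=3 [17,20) fires=4
i=20 t=24 v=4: → [24,27),[23,26),[22,25); WM=21; [18,21) fires=5
i=21 t=25 v=3: → [25,28),[24,27),[23,26); WM=22; [19,22) fires=3
i=22 t=17 v=9: DROP (t<22-4); WM=22
i=23 t=21 v=8: → [21,24),[20,23),[19,22); WM=22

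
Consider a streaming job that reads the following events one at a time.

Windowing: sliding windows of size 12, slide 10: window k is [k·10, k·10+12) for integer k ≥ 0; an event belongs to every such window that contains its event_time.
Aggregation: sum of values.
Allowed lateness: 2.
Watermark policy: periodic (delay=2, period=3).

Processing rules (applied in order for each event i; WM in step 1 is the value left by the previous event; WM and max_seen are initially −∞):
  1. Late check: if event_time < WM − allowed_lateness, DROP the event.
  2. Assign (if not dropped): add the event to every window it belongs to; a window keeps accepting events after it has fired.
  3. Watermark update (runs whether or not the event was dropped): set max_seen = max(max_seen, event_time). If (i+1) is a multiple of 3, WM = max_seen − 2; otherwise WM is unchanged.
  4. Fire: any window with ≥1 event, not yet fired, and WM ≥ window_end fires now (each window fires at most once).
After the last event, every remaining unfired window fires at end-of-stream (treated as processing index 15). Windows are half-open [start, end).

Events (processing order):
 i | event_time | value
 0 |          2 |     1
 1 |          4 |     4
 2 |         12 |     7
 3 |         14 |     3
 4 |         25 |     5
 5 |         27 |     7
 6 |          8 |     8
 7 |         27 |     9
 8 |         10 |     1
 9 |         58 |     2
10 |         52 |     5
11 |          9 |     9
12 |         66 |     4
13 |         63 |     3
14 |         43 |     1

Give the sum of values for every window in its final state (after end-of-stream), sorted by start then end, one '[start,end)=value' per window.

[0,12)=5 [10,22)=10 [20,32)=21 [50,62)=7 [60,72)=7

i=0 t=2 v=1: → [0,12); WM=−∞
i=1 t=4 v=4: → [0,12); WM=−∞
i=2 t=12 v=7: → [10,22); WM=10
i=3 t=14 v=3: → [10,22); WM=10
i=4 t=25 v=5: → [20,32); WM=10
i=5 t=27 v=7: → [20,32); WM=25; [0,12) fires=5 [10,22) fires=10
i=6 t=8 v=8: DROP (t<25-2); WM=25
i=7 t=27 v=9: → [20,32); WM=25
i=8 t=10 v=1: DROP (t<25-2); WM=25
i=9 t=58 v=2: → [50,62); WM=25
i=10 t=52 v=5: → [50,62); WM=25
i=11 t=9 v=9: DROP (t<25-2); WM=56; [20,32) fires=21
i=12 t=66 v=4: → [60,72); WM=56
i=13 t=63 v=3: → [60,72); WM=56
i=14 t=43 v=1: DROP (t<56-2); WM=64; [50,62) fires=7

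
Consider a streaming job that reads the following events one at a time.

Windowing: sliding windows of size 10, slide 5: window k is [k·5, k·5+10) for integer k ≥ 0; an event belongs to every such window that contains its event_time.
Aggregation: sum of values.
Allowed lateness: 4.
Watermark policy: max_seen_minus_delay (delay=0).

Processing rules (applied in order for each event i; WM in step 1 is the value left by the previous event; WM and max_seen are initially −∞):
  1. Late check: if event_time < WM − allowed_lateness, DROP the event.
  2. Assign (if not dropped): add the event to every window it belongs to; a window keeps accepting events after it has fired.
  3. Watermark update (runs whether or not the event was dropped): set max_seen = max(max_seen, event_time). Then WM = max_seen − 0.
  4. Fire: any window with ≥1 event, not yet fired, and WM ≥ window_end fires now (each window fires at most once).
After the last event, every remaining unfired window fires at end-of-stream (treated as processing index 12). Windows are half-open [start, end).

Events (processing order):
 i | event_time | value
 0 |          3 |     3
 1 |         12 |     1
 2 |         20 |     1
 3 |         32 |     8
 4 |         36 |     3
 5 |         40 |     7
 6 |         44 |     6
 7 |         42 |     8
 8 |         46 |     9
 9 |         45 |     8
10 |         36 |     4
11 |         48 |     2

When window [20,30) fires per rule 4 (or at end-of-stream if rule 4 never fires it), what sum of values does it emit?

1

i=0 t=3 v=3: → [0,10); WM=3
i=1 t=12 v=1: → [10,20),[5,15); WM=12; [0,10) fires=3
i=2 t=20 v=1: → [20,30),[15,25); WM=20; [5,15) fires=1 [10,20) fires=1
i=3 t=32 v=8: → [30,40),[25,35); WM=32; [15,25) fires=1 [20,30) fires=1
i=4 t=36 v=3: → [35,45),[30,40); WM=36; [25,35) fires=8
i=5 t=40 v=7: → [40,50),[35,45); WM=40; [30,40) fires=11
i=6 t=44 v=6: → [40,50),[35,45); WM=44
i=7 t=42 v=8: → [40,50),[35,45); WM=44
i=8 t=46 v=9: → [45,55),[40,50); WM=46; [35,45) fires=24
i=9 t=45 v=8: → [45,55),[40,50); WM=46
i=10 t=36 v=4: DROP (t<46-4); WM=46
i=11 t=48 v=2: → [45,55),[40,50); WM=48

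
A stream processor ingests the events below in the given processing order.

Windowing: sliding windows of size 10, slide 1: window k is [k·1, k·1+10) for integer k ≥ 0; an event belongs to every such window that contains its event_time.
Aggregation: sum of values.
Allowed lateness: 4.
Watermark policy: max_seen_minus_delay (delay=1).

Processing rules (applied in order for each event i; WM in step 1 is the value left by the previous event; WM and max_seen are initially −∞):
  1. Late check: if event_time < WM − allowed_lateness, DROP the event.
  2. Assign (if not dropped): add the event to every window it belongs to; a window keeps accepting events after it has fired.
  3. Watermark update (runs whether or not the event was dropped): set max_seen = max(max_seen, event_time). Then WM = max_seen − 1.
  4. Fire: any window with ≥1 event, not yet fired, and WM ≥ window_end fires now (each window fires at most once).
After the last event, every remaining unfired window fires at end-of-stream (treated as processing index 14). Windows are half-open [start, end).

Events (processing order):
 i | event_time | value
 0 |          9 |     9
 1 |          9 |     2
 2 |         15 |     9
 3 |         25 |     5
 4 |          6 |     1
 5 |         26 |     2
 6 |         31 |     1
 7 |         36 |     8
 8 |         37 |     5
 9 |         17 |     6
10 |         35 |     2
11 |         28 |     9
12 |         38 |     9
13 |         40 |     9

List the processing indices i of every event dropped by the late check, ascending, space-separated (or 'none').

i=0 t=9 v=9: → [9,19),[8,18),[7,17),[6,16),[5,15),[4,14),[3,13),[2,12),[1,11),[0,10); WM=8
i=1 t=9 v=2: → [9,19),[8,18),[7,17),[6,16),[5,15),[4,14),[3,13),[2,12),[1,11),[0,10); WM=8
i=2 t=15 v=9: → [15,25),[14,24),[13,23),[12,22),[11,21),[10,20),[9,19),[8,18),[7,17),[6,16); WM=14; [0,10) fires=11 [1,11) fires=11 [2,12) fires=11 [3,13) fires=11 [4,14) fires=11
i=3 t=25 v=5: → [25,35),[24,34),[23,33),[22,32),[21,31),[20,30),[19,29),[18,28),[17,27),[16,26); WM=24; [5,15) fires=11 [6,16) fires=20 [7,17) fires=20 [8,18) fires=20 [9,19) fires=20 [10,20) fires=9 [11,21) fires=9 [12,22) fires=9 [13,23) fires=9 [14,24) fires=9
i=4 t=6 v=1: DROP (t<24-4); WM=24
i=5 t=26 v=2: → [26,36),[25,35),[24,34),[23,33),[22,32),[21,31),[20,30),[19,29),[18,28),[17,27); WM=25; [15,25) fires=9
i=6 t=31 v=1: → [31,41),[30,40),[29,39),[28,38),[27,37),[26,36),[25,35),[24,34),[23,33),[22,32); WM=30; [16,26) fires=5 [17,27) fires=7 [18,28) fires=7 [19,29) fires=7 [20,30) fires=7
i=7 t=36 v=8: → [36,46),[35,45),[34,44),[33,43),[32,42),[31,41),[30,40),[29,39),[28,38),[27,37); WM=35; [21,31) fires=7 [22,32) fires=8 [23,33) fires=8 [24,34) fires=8 [25,35) fires=8
i=8 t=37 v=5: → [37,47),[36,46),[35,45),[34,44),[33,43),[32,42),[31,41),[30,40),[29,39),[28,38); WM=36; [26,36) fires=3
i=9 t=17 v=6: DROP (t<36-4); WM=36
i=10 t=35 v=2: → [35,45),[34,44),[33,43),[32,42),[31,41),[30,40),[29,39),[28,38),[27,37),[26,36); WM=36
i=11 t=28 v=9: DROP (t<36-4); WM=36
i=12 t=38 v=9: → [38,48),[37,47),[36,46),[35,45),[34,44),[33,43),[32,42),[31,41),[30,40),[29,39); WM=37; [27,37) fires=11
i=13 t=40 v=9: → [40,50),[39,49),[38,48),[37,47),[36,46),[35,45),[34,44),[33,43),[32,42),[31,41); WM=39; [28,38) fires=16 [29,39) fires=25

4 9 11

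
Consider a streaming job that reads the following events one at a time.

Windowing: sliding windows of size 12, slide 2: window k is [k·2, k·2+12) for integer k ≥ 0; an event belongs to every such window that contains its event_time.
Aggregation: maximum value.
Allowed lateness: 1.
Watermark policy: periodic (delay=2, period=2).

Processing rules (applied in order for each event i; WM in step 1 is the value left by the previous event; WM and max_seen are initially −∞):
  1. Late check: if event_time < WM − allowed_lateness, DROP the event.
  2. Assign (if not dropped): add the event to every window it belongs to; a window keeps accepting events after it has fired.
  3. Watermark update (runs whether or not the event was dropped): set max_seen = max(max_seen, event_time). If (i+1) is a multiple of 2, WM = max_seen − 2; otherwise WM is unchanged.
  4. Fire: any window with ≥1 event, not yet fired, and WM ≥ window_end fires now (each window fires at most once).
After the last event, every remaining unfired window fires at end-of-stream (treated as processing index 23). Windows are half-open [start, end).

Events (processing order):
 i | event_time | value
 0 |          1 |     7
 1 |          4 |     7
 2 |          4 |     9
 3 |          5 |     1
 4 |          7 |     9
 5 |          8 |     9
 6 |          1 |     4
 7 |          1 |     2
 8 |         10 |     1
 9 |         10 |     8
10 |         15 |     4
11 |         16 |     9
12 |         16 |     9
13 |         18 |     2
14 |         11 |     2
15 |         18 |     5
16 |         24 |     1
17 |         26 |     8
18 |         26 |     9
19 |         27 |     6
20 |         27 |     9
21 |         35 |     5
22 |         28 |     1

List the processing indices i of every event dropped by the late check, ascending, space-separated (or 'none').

6 7 14 22

i=0 t=1 v=7: → [0,12); WM=−∞
i=1 t=4 v=7: → [4,16),[2,14),[0,12); WM=2
i=2 t=4 v=9: → [4,16),[2,14),[0,12); WM=2
i=3 t=5 v=1: → [4,16),[2,14),[0,12); WM=3
i=4 t=7 v=9: → [6,18),[4,16),[2,14),[0,12); WM=3
i=5 t=8 v=9: → [8,20),[6,18),[4,16),[2,14),[0,12); WM=6
i=6 t=1 v=4: DROP (t<6-1); WM=6
i=7 t=1 v=2: DROP (t<6-1); WM=6
i=8 t=10 v=1: → [10,22),[8,20),[6,18),[4,16),[2,14),[0,12); WM=6
i=9 t=10 v=8: → [10,22),[8,20),[6,18),[4,16),[2,14),[0,12); WM=8
i=10 t=15 v=4: → [14,26),[12,24),[10,22),[8,20),[6,18),[4,16); WM=8
i=11 t=16 v=9: → [16,28),[14,26),[12,24),[10,22),[8,20),[6,18); WM=14; [0,12) fires=9 [2,14) fires=9
i=12 t=16 v=9: → [16,28),[14,26),[12,24),[10,22),[8,20),[6,18); WM=14
i=13 t=18 v=2: → [18,30),[16,28),[14,26),[12,24),[10,22),[8,20); WM=16; [4,16) fires=9
i=14 t=11 v=2: DROP (t<16-1); WM=16
i=15 t=18 v=5: → [18,30),[16,28),[14,26),[12,24),[10,22),[8,20); WM=16
i=16 t=24 v=1: → [24,36),[22,34),[20,32),[18,30),[16,28),[14,26); WM=16
i=17 t=26 v=8: → [26,38),[24,36),[22,34),[20,32),[18,30),[16,28); WM=24; [6,18) fires=9 [8,20) fires=9 [10,22) fires=9 [12,24) fires=9
i=18 t=26 v=9: → [26,38),[24,36),[22,34),[20,32),[18,30),[16,28); WM=24
i=19 t=27 v=6: → [26,38),[24,36),[22,34),[20,32),[18,30),[16,28); WM=25
i=20 t=27 v=9: → [26,38),[24,36),[22,34),[20,32),[18,30),[16,28); WM=25
i=21 t=35 v=5: → [34,46),[32,44),[30,42),[28,40),[26,38),[24,36); WM=33; [14,26) fires=9 [16,28) fires=9 [18,30) fires=9 [20,32) fires=9
i=22 t=28 v=1: DROP (t<33-1); WM=33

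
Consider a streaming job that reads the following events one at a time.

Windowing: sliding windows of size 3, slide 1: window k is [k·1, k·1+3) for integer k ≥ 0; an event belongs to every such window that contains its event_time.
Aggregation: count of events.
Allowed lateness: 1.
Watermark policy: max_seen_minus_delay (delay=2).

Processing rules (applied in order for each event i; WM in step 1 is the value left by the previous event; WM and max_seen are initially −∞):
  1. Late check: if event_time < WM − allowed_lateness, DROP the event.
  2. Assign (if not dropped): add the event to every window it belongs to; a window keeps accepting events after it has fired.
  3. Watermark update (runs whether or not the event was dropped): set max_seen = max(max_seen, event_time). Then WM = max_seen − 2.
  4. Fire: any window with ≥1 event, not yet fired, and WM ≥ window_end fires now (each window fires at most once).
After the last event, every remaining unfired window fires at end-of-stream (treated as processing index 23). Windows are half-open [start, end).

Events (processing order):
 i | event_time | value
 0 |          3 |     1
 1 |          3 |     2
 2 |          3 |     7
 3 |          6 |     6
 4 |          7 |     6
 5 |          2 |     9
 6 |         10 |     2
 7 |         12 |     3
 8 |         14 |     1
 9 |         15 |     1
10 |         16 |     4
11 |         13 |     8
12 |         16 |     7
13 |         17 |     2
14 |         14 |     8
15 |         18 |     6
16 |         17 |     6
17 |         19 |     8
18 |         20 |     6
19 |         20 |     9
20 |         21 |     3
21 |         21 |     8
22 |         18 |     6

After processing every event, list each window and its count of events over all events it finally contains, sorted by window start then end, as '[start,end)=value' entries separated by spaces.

[1,4)=3 [2,5)=3 [3,6)=3 [4,7)=1 [5,8)=2 [6,9)=2 [7,10)=1 [8,11)=1 [9,12)=1 [10,13)=2 [11,14)=2 [12,15)=4 [13,16)=4 [14,17)=5 [15,18)=5 [16,19)=6 [17,20)=5 [18,21)=5 [19,22)=5 [20,23)=4 [21,24)=2

i=0 t=3 v=1: → [3,6),[2,5),[1,4); WM=1
i=1 t=3 v=2: → [3,6),[2,5),[1,4); WM=1
i=2 t=3 v=7: → [3,6),[2,5),[1,4); WM=1
i=3 t=6 v=6: → [6,9),[5,8),[4,7); WM=4; [1,4) fires=3
i=4 t=7 v=6: → [7,10),[6,9),[5,8); WM=5; [2,5) fires=3
i=5 t=2 v=9: DROP (t<5-1); WM=5
i=6 t=10 v=2: → [10,13),[9,12),[8,11); WM=8; [3,6) fires=3 [4,7) fires=1 [5,8) fires=2
i=7 t=12 v=3: → [12,15),[11,14),[10,13); WM=10; [6,9) fires=2 [7,10) fires=1
i=8 t=14 v=1: → [14,17),[13,16),[12,15); WM=12; [8,11) fires=1 [9,12) fires=1
i=9 t=15 v=1: → [15,18),[14,17),[13,16); WM=13; [10,13) fires=2
i=10 t=16 v=4: → [16,19),[15,18),[14,17); WM=14; [11,14) fires=1
i=11 t=13 v=8: → [13,16),[12,15),[11,14); WM=14
i=12 t=16 v=7: → [16,19),[15,18),[14,17); WM=14
i=13 t=17 v=2: → [17,20),[16,19),[15,18); WM=15; [12,15) fires=3
i=14 t=14 v=8: → [14,17),[13,16),[12,15); WM=15
i=15 t=18 v=6: → [18,21),[17,20),[16,19); WM=16; [13,16) fires=4
i=16 t=17 v=6: → [17,20),[16,19),[15,18); WM=16
i=17 t=19 v=8: → [19,22),[18,21),[17,20); WM=17; [14,17) fires=5
i=18 t=20 v=6: → [20,23),[19,22),[18,21); WM=18; [15,18) fires=5
i=19 t=20 v=9: → [20,23),[19,22),[18,21); WM=18
i=20 t=21 v=3: → [21,24),[20,23),[19,22); WM=19; [16,19) fires=5
i=21 t=21 v=8: → [21,24),[20,23),[19,22); WM=19
i=22 t=18 v=6: → [18,21),[17,20),[16,19); WM=19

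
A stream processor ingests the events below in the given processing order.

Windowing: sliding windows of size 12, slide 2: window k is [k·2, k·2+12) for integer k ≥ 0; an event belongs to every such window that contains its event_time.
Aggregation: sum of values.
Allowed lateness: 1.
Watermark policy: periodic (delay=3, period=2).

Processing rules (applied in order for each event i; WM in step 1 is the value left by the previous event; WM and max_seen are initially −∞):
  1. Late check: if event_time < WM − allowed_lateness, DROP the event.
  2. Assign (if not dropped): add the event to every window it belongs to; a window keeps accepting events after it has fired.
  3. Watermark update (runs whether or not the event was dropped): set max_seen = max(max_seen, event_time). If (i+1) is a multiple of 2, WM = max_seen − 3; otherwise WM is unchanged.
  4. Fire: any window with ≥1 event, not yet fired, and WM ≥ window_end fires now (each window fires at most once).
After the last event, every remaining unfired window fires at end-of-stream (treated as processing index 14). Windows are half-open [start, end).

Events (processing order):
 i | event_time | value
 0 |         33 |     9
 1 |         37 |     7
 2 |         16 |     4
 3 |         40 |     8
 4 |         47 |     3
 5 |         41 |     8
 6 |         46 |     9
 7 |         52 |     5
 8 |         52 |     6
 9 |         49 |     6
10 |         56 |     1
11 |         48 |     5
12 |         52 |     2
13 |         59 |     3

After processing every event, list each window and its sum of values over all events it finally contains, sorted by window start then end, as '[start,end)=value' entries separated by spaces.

i=0 t=33 v=9: → [32,44),[30,42),[28,40),[26,38),[24,36),[22,34); WM=−∞
i=1 t=37 v=7: → [36,48),[34,46),[32,44),[30,42),[28,40),[26,38); WM=34; [22,34) fires=9
i=2 t=16 v=4: DROP (t<34-1); WM=34
i=3 t=40 v=8: → [40,52),[38,50),[36,48),[34,46),[32,44),[30,42); WM=37; [24,36) fires=9
i=4 t=47 v=3: → [46,58),[44,56),[42,54),[40,52),[38,50),[36,48); WM=37
i=5 t=41 v=8: → [40,52),[38,50),[36,48),[34,46),[32,44),[30,42); WM=44; [26,38) fires=16 [28,40) fires=16 [30,42) fires=32 [32,44) fires=32
i=6 t=46 v=9: → [46,58),[44,56),[42,54),[40,52),[38,50),[36,48); WM=44
i=7 t=52 v=5: → [52,64),[50,62),[48,60),[46,58),[44,56),[42,54); WM=49; [34,46) fires=23 [36,48) fires=35
i=8 t=52 v=6: → [52,64),[50,62),[48,60),[46,58),[44,56),[42,54); WM=49
i=9 t=49 v=6: → [48,60),[46,58),[44,56),[42,54),[40,52),[38,50); WM=49
i=10 t=56 v=1: → [56,68),[54,66),[52,64),[50,62),[48,60),[46,58); WM=49
i=11 t=48 v=5: → [48,60),[46,58),[44,56),[42,54),[40,52),[38,50); WM=53; [38,50) fires=39 [40,52) fires=39
i=12 t=52 v=2: → [52,64),[50,62),[48,60),[46,58),[44,56),[42,54); WM=53
i=13 t=59 v=3: → [58,70),[56,68),[54,66),[52,64),[50,62),[48,60); WM=56; [42,54) fires=36 [44,56) fires=36

[22,34)=9 [24,36)=9 [26,38)=16 [28,40)=16 [30,42)=32 [32,44)=32 [34,46)=23 [36,48)=35 [38,50)=39 [40,52)=39 [42,54)=36 [44,56)=36 [46,58)=37 [48,60)=28 [50,62)=17 [52,64)=17 [54,66)=4 [56,68)=4 [58,70)=3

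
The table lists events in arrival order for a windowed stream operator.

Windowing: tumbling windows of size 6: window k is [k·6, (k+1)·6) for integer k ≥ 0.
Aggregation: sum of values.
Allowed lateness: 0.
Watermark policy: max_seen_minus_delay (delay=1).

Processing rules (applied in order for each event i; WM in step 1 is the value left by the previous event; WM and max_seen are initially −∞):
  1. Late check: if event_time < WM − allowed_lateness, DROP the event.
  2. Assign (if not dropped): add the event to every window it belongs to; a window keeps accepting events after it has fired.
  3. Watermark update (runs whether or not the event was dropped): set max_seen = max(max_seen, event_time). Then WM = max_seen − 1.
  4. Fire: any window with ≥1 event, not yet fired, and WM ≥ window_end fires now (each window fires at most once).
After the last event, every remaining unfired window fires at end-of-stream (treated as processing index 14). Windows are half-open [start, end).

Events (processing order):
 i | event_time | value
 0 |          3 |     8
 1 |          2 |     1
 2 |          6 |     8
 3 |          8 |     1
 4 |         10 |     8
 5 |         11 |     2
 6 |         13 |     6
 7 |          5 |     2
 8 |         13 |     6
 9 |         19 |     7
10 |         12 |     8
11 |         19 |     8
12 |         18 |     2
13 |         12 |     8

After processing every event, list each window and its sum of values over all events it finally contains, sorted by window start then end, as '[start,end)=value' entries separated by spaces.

i=0 t=3 v=8: → [0,6); WM=2
i=1 t=2 v=1: → [0,6); WM=2
i=2 t=6 v=8: → [6,12); WM=5
i=3 t=8 v=1: → [6,12); WM=7; [0,6) fires=9
i=4 t=10 v=8: → [6,12); WM=9
i=5 t=11 v=2: → [6,12); WM=10
i=6 t=13 v=6: → [12,18); WM=12; [6,12) fires=19
i=7 t=5 v=2: DROP (t<12-0); WM=12
i=8 t=13 v=6: → [12,18); WM=12
i=9 t=19 v=7: → [18,24); WM=18; [12,18) fires=12
i=10 t=12 v=8: DROP (t<18-0); WM=18
i=11 t=19 v=8: → [18,24); WM=18
i=12 t=18 v=2: → [18,24); WM=18
i=13 t=12 v=8: DROP (t<18-0); WM=18

[0,6)=9 [6,12)=19 [12,18)=12 [18,24)=17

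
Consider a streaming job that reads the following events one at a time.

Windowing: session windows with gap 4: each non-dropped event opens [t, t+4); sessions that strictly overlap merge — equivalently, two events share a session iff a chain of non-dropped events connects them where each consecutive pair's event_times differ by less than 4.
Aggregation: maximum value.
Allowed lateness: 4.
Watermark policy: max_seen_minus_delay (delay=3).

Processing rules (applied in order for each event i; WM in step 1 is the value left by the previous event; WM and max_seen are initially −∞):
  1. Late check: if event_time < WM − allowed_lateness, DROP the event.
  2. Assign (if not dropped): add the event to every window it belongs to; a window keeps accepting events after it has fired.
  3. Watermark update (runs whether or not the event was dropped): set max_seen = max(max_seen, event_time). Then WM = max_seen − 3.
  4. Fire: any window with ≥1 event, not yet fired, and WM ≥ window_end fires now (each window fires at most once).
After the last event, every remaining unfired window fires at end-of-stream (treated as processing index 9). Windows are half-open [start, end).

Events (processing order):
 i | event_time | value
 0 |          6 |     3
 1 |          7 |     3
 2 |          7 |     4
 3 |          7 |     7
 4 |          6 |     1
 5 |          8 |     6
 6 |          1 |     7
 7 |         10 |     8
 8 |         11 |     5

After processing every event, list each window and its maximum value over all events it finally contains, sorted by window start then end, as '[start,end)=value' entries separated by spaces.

i=0 t=6 v=3: → [6,10); WM=3
i=1 t=7 v=3: → [6,11); WM=4
i=2 t=7 v=4: → [6,11); WM=4
i=3 t=7 v=7: → [6,11); WM=4
i=4 t=6 v=1: → [6,11); WM=4
i=5 t=8 v=6: → [6,12); WM=5
i=6 t=1 v=7: → [1,5); WM=5
i=7 t=10 v=8: → [6,14); WM=7
i=8 t=11 v=5: → [6,15); WM=8

[1,5)=7 [6,15)=8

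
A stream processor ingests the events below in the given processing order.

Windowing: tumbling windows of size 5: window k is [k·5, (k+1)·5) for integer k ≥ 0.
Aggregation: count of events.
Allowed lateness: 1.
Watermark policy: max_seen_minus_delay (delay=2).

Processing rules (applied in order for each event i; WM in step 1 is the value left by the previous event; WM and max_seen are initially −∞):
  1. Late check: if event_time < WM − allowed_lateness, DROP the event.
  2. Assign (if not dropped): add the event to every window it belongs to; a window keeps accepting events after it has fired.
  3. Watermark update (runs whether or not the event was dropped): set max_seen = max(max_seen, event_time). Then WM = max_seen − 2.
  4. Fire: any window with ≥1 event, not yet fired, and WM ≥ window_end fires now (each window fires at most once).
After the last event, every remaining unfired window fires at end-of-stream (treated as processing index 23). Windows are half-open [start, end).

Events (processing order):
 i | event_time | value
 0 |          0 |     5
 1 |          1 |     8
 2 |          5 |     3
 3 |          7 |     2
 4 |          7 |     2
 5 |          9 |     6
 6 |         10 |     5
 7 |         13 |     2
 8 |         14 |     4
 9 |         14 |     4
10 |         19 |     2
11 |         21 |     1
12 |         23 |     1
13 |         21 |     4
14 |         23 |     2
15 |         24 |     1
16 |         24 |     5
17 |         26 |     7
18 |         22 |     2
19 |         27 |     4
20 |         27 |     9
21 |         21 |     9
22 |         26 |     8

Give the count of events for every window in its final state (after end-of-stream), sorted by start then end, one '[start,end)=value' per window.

i=0 t=0 v=5: → [0,5); WM=-2
i=1 t=1 v=8: → [0,5); WM=-1
i=2 t=5 v=3: → [5,10); WM=3
i=3 t=7 v=2: → [5,10); WM=5; [0,5) fires=2
i=4 t=7 v=2: → [5,10); WM=5
i=5 t=9 v=6: → [5,10); WM=7
i=6 t=10 v=5: → [10,15); WM=8
i=7 t=13 v=2: → [10,15); WM=11; [5,10) fires=4
i=8 t=14 v=4: → [10,15); WM=12
i=9 t=14 v=4: → [10,15); WM=12
i=10 t=19 v=2: → [15,20); WM=17; [10,15) fires=4
i=11 t=21 v=1: → [20,25); WM=19
i=12 t=23 v=1: → [20,25); WM=21; [15,20) fires=1
i=13 t=21 v=4: → [20,25); WM=21
i=14 t=23 v=2: → [20,25); WM=21
i=15 t=24 v=1: → [20,25); WM=22
i=16 t=24 v=5: → [20,25); WM=22
i=17 t=26 v=7: → [25,30); WM=24
i=18 t=22 v=2: DROP (t<24-1); WM=24
i=19 t=27 v=4: → [25,30); WM=25; [20,25) fires=6
i=20 t=27 v=9: → [25,30); WM=25
i=21 t=21 v=9: DROP (t<25-1); WM=25
i=22 t=26 v=8: → [25,30); WM=25

[0,5)=2 [5,10)=4 [10,15)=4 [15,20)=1 [20,25)=6 [25,30)=4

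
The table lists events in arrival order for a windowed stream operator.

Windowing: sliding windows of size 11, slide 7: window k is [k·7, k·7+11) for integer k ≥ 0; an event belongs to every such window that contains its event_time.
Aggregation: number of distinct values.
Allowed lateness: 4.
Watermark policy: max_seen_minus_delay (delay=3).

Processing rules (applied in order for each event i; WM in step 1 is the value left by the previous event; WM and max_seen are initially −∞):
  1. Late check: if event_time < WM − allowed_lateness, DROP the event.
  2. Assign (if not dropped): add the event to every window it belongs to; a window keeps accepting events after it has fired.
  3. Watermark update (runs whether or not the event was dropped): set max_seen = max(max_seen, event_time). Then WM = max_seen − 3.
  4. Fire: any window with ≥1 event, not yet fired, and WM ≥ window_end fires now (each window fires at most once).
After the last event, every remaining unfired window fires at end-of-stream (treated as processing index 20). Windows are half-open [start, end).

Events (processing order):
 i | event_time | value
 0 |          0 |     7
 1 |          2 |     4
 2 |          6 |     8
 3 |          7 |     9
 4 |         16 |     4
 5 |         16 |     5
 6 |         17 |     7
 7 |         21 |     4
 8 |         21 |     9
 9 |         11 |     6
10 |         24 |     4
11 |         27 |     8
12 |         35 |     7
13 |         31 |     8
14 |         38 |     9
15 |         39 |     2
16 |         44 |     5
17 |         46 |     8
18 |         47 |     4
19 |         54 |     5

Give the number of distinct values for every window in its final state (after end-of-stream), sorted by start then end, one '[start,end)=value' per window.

[0,11)=4 [7,18)=4 [14,25)=4 [21,32)=3 [28,39)=3 [35,46)=4 [42,53)=3 [49,60)=1

i=0 t=0 v=7: → [0,11); WM=-3
i=1 t=2 v=4: → [0,11); WM=-1
i=2 t=6 v=8: → [0,11); WM=3
i=3 t=7 v=9: → [7,18),[0,11); WM=4
i=4 t=16 v=4: → [14,25),[7,18); WM=13; [0,11) fires=4
i=5 t=16 v=5: → [14,25),[7,18); WM=13
i=6 t=17 v=7: → [14,25),[7,18); WM=14
i=7 t=21 v=4: → [21,32),[14,25); WM=18; [7,18) fires=4
i=8 t=21 v=9: → [21,32),[14,25); WM=18
i=9 t=11 v=6: DROP (t<18-4); WM=18
i=10 t=24 v=4: → [21,32),[14,25); WM=21
i=11 t=27 v=8: → [21,32); WM=24
i=12 t=35 v=7: → [35,46),[28,39); WM=32; [14,25) fires=4 [21,32) fires=3
i=13 t=31 v=8: → [28,39),[21,32); WM=32
i=14 t=38 v=9: → [35,46),[28,39); WM=35
i=15 t=39 v=2: → [35,46); WM=36
i=16 t=44 v=5: → [42,53),[35,46); WM=41; [28,39) fires=3
i=17 t=46 v=8: → [42,53); WM=43
i=18 t=47 v=4: → [42,53); WM=44
i=19 t=54 v=5: → [49,60); WM=51; [35,46) fires=4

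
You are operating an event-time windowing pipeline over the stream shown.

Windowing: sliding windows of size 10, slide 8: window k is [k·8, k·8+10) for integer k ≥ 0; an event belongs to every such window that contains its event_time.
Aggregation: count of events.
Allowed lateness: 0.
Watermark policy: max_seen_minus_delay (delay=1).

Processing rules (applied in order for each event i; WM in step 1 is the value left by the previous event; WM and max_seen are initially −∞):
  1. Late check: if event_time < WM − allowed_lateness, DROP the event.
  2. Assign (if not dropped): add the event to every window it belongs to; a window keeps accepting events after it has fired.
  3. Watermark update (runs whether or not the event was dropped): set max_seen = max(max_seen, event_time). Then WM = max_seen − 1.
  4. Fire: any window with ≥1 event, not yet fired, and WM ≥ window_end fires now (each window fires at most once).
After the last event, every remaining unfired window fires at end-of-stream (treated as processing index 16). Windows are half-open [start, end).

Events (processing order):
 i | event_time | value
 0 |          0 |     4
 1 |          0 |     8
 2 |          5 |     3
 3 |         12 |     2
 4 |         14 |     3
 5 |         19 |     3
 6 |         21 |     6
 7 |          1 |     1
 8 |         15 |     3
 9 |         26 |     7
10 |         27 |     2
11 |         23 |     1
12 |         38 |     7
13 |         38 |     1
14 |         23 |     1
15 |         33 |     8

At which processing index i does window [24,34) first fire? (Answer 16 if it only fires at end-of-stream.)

12

i=0 t=0 v=4: → [0,10); WM=-1
i=1 t=0 v=8: → [0,10); WM=-1
i=2 t=5 v=3: → [0,10); WM=4
i=3 t=12 v=2: → [8,18); WM=11; [0,10) fires=3
i=4 t=14 v=3: → [8,18); WM=13
i=5 t=19 v=3: → [16,26); WM=18; [8,18) fires=2
i=6 t=21 v=6: → [16,26); WM=20
i=7 t=1 v=1: DROP (t<20-0); WM=20
i=8 t=15 v=3: DROP (t<20-0); WM=20
i=9 t=26 v=7: → [24,34); WM=25
i=10 t=27 v=2: → [24,34); WM=26; [16,26) fires=2
i=11 t=23 v=1: DROP (t<26-0); WM=26
i=12 t=38 v=7: → [32,42); WM=37; [24,34) fires=2
i=13 t=38 v=1: → [32,42); WM=37
i=14 t=23 v=1: DROP (t<37-0); WM=37
i=15 t=33 v=8: DROP (t<37-0); WM=37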